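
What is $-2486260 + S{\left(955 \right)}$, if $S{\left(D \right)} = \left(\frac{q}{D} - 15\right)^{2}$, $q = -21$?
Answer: $- \frac{2267325468784}{912025} \approx -2.486 \cdot 10^{6}$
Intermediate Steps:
$S{\left(D \right)} = \left(-15 - \frac{21}{D}\right)^{2}$ ($S{\left(D \right)} = \left(- \frac{21}{D} - 15\right)^{2} = \left(-15 - \frac{21}{D}\right)^{2}$)
$-2486260 + S{\left(955 \right)} = -2486260 + \frac{9 \left(7 + 5 \cdot 955\right)^{2}}{912025} = -2486260 + 9 \cdot \frac{1}{912025} \left(7 + 4775\right)^{2} = -2486260 + 9 \cdot \frac{1}{912025} \cdot 4782^{2} = -2486260 + 9 \cdot \frac{1}{912025} \cdot 22867524 = -2486260 + \frac{205807716}{912025} = - \frac{2267325468784}{912025}$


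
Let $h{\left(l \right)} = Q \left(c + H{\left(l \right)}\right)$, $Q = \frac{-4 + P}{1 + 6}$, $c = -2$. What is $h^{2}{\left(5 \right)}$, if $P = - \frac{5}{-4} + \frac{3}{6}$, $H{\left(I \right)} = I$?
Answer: $\frac{729}{784} \approx 0.92985$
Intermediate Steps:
$P = \frac{7}{4}$ ($P = \left(-5\right) \left(- \frac{1}{4}\right) + 3 \cdot \frac{1}{6} = \frac{5}{4} + \frac{1}{2} = \frac{7}{4} \approx 1.75$)
$Q = - \frac{9}{28}$ ($Q = \frac{-4 + \frac{7}{4}}{1 + 6} = - \frac{9}{4 \cdot 7} = \left(- \frac{9}{4}\right) \frac{1}{7} = - \frac{9}{28} \approx -0.32143$)
$h{\left(l \right)} = \frac{9}{14} - \frac{9 l}{28}$ ($h{\left(l \right)} = - \frac{9 \left(-2 + l\right)}{28} = \frac{9}{14} - \frac{9 l}{28}$)
$h^{2}{\left(5 \right)} = \left(\frac{9}{14} - \frac{45}{28}\right)^{2} = \left(- \frac{27}{28}\right)^{2} = \frac{729}{784}$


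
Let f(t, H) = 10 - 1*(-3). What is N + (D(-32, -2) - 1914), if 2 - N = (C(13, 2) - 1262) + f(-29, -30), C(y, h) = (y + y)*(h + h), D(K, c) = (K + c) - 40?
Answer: -841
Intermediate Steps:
f(t, H) = 13 (f(t, H) = 10 + 3 = 13)
D(K, c) = -40 + K + c
C(y, h) = 4*h*y (C(y, h) = (2*y)*(2*h) = 4*h*y)
N = 1147 (N = 2 - ((4*2*13 - 1262) + 13) = 2 - ((104 - 1262) + 13) = 2 - (-1158 + 13) = 2 - 1*(-1145) = 2 + 1145 = 1147)
N + (D(-32, -2) - 1914) = 1147 + ((-40 - 32 - 2) - 1914) = 1147 + (-74 - 1914) = 1147 - 1988 = -841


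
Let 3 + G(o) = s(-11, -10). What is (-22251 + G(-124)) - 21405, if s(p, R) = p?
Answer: -43670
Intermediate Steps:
G(o) = -14 (G(o) = -3 - 11 = -14)
(-22251 + G(-124)) - 21405 = (-22251 - 14) - 21405 = -22265 - 21405 = -43670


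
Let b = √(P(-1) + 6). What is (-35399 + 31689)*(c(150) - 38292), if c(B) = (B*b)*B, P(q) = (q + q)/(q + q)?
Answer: 142063320 - 83475000*√7 ≈ -7.8791e+7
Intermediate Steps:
P(q) = 1 (P(q) = (2*q)/((2*q)) = (2*q)*(1/(2*q)) = 1)
b = √7 (b = √(1 + 6) = √7 ≈ 2.6458)
c(B) = √7*B² (c(B) = (B*√7)*B = √7*B²)
(-35399 + 31689)*(c(150) - 38292) = (-35399 + 31689)*(√7*150² - 38292) = -3710*(√7*22500 - 38292) = -3710*(22500*√7 - 38292) = -3710*(-38292 + 22500*√7) = 142063320 - 83475000*√7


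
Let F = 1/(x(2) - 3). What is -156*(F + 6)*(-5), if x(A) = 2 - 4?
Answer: 4524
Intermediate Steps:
x(A) = -2
F = -⅕ (F = 1/(-2 - 3) = 1/(-5) = -⅕ ≈ -0.20000)
-156*(F + 6)*(-5) = -156*(-⅕ + 6)*(-5) = -4524*(-5)/5 = -156*(-29) = 4524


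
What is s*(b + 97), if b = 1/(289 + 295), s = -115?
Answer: -6514635/584 ≈ -11155.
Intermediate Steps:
b = 1/584 ≈ 0.0017123
s*(b + 97) = -115*(1/584 + 97) = -115*56649/584 = -6514635/584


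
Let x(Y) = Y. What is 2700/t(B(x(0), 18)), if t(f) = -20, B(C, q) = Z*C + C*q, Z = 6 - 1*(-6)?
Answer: -135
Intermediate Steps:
Z = 12 (Z = 6 + 6 = 12)
B(C, q) = 12*C + C*q
2700/t(B(x(0), 18)) = 2700/(-20) = 2700*(-1/20) = -135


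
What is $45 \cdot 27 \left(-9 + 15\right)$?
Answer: $7290$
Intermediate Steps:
$45 \cdot 27 \left(-9 + 15\right) = 1215 \cdot 6 = 7290$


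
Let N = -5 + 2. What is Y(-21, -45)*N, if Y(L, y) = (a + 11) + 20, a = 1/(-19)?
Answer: -1764/19 ≈ -92.842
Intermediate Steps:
a = -1/19 ≈ -0.052632
Y(L, y) = 588/19 (Y(L, y) = (-1/19 + 11) + 20 = 208/19 + 20 = 588/19)
N = -3
Y(-21, -45)*N = (588/19)*(-3) = -1764/19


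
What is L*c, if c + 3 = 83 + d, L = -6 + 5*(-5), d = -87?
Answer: 217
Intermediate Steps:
L = -31 (L = -6 - 25 = -31)
c = -7 (c = -3 + (83 - 87) = -3 - 4 = -7)
L*c = -31*(-7) = 217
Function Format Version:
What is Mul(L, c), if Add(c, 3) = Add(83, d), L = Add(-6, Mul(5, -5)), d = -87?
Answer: 217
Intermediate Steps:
L = -31 (L = Add(-6, -25) = -31)
c = -7 (c = Add(-3, Add(83, -87)) = Add(-3, -4) = -7)
Mul(L, c) = Mul(-31, -7) = 217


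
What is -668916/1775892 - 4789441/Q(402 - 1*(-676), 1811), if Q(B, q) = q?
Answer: -708895113604/268011701 ≈ -2645.0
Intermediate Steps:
-668916/1775892 - 4789441/Q(402 - 1*(-676), 1811) = -668916/1775892 - 4789441/1811 = -668916*1/1775892 - 4789441*1/1811 = -55743/147991 - 4789441/1811 = -708895113604/268011701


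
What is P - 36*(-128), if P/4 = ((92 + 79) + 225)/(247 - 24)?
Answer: 1029168/223 ≈ 4615.1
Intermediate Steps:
P = 1584/223 (P = 4*(((92 + 79) + 225)/(247 - 24)) = 4*((171 + 225)/223) = 4*(396*(1/223)) = 4*(396/223) = 1584/223 ≈ 7.1031)
P - 36*(-128) = 1584/223 - 36*(-128) = 1584/223 + 4608 = 1029168/223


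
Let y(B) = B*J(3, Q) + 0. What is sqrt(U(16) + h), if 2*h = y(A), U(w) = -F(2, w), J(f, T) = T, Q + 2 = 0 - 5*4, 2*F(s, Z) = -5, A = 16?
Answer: I*sqrt(694)/2 ≈ 13.172*I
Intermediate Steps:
F(s, Z) = -5/2 (F(s, Z) = (1/2)*(-5) = -5/2)
Q = -22 (Q = -2 + (0 - 5*4) = -2 + (0 - 20) = -2 - 20 = -22)
U(w) = 5/2 (U(w) = -1*(-5/2) = 5/2)
y(B) = -22*B (y(B) = B*(-22) + 0 = -22*B + 0 = -22*B)
h = -176 (h = (-22*16)/2 = (1/2)*(-352) = -176)
sqrt(U(16) + h) = sqrt(5/2 - 176) = sqrt(-347/2) = I*sqrt(694)/2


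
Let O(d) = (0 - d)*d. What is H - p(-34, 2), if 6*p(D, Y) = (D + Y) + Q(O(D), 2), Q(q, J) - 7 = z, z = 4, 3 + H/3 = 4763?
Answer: 28567/2 ≈ 14284.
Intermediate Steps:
H = 14280 (H = -9 + 3*4763 = -9 + 14289 = 14280)
O(d) = -d² (O(d) = (-d)*d = -d²)
Q(q, J) = 11 (Q(q, J) = 7 + 4 = 11)
p(D, Y) = 11/6 + D/6 + Y/6 (p(D, Y) = ((D + Y) + 11)/6 = (11 + D + Y)/6 = 11/6 + D/6 + Y/6)
H - p(-34, 2) = 14280 - (11/6 + (⅙)*(-34) + (⅙)*2) = 14280 - (11/6 - 17/3 + ⅓) = 14280 - 1*(-7/2) = 14280 + 7/2 = 28567/2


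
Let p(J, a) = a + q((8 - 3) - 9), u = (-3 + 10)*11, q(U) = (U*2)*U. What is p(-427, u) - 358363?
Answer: -358254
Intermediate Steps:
q(U) = 2*U**2 (q(U) = (2*U)*U = 2*U**2)
u = 77 (u = 7*11 = 77)
p(J, a) = 32 + a (p(J, a) = a + 2*((8 - 3) - 9)**2 = a + 2*(5 - 9)**2 = a + 2*(-4)**2 = a + 2*16 = a + 32 = 32 + a)
p(-427, u) - 358363 = (32 + 77) - 358363 = 109 - 358363 = -358254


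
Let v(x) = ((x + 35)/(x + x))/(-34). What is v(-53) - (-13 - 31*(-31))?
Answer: -1708305/1802 ≈ -948.00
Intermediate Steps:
v(x) = -(35 + x)/(68*x) (v(x) = ((35 + x)/((2*x)))*(-1/34) = ((35 + x)*(1/(2*x)))*(-1/34) = ((35 + x)/(2*x))*(-1/34) = -(35 + x)/(68*x))
v(-53) - (-13 - 31*(-31)) = (1/68)*(-35 - 1*(-53))/(-53) - (-13 - 31*(-31)) = (1/68)*(-1/53)*(-35 + 53) - (-13 + 961) = (1/68)*(-1/53)*18 - 1*948 = -9/1802 - 948 = -1708305/1802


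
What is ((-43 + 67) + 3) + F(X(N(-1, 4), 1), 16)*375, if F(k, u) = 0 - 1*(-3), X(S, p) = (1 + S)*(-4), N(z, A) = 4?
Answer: 1152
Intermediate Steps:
X(S, p) = -4 - 4*S
F(k, u) = 3 (F(k, u) = 0 + 3 = 3)
((-43 + 67) + 3) + F(X(N(-1, 4), 1), 16)*375 = ((-43 + 67) + 3) + 3*375 = (24 + 3) + 1125 = 27 + 1125 = 1152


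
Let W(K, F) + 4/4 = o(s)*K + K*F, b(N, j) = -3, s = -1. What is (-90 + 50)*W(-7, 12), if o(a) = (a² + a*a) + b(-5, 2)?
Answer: 3120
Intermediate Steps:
o(a) = -3 + 2*a² (o(a) = (a² + a*a) - 3 = (a² + a²) - 3 = 2*a² - 3 = -3 + 2*a²)
W(K, F) = -1 - K + F*K (W(K, F) = -1 + ((-3 + 2*(-1)²)*K + K*F) = -1 + ((-3 + 2*1)*K + F*K) = -1 + ((-3 + 2)*K + F*K) = -1 + (-K + F*K) = -1 - K + F*K)
(-90 + 50)*W(-7, 12) = (-90 + 50)*(-1 - 1*(-7) + 12*(-7)) = -40*(-1 + 7 - 84) = -40*(-78) = 3120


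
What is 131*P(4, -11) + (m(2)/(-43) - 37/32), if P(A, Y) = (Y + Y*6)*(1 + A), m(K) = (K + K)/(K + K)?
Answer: -69400183/1376 ≈ -50436.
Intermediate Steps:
m(K) = 1 (m(K) = (2*K)/((2*K)) = (2*K)*(1/(2*K)) = 1)
P(A, Y) = 7*Y*(1 + A) (P(A, Y) = (Y + 6*Y)*(1 + A) = (7*Y)*(1 + A) = 7*Y*(1 + A))
131*P(4, -11) + (m(2)/(-43) - 37/32) = 131*(7*(-11)*(1 + 4)) + (1/(-43) - 37/32) = 131*(7*(-11)*5) + (1*(-1/43) - 37*1/32) = 131*(-385) + (-1/43 - 37/32) = -50435 - 1623/1376 = -69400183/1376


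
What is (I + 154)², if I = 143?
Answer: 88209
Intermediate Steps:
(I + 154)² = (143 + 154)² = 297² = 88209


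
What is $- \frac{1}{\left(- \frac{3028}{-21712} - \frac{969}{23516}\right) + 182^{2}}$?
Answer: $- \frac{15955606}{528515060879} \approx -3.0189 \cdot 10^{-5}$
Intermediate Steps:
$- \frac{1}{\left(- \frac{3028}{-21712} - \frac{969}{23516}\right) + 182^{2}} = - \frac{1}{\left(\left(-3028\right) \left(- \frac{1}{21712}\right) - \frac{969}{23516}\right) + 33124} = - \frac{1}{\left(\frac{757}{5428} - \frac{969}{23516}\right) + 33124} = - \frac{1}{\frac{1567735}{15955606} + 33124} = - \frac{1}{\frac{528515060879}{15955606}} = \left(-1\right) \frac{15955606}{528515060879} = - \frac{15955606}{528515060879}$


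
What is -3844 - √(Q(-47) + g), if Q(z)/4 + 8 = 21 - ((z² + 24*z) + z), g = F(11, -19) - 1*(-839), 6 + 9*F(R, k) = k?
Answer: -3844 - I*√29230/3 ≈ -3844.0 - 56.989*I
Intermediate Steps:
F(R, k) = -⅔ + k/9
g = 7526/9 (g = (-⅔ + (⅑)*(-19)) - 1*(-839) = (-⅔ - 19/9) + 839 = -25/9 + 839 = 7526/9 ≈ 836.22)
Q(z) = 52 - 100*z - 4*z² (Q(z) = -32 + 4*(21 - ((z² + 24*z) + z)) = -32 + 4*(21 - (z² + 25*z)) = -32 + 4*(21 + (-z² - 25*z)) = -32 + 4*(21 - z² - 25*z) = -32 + (84 - 100*z - 4*z²) = 52 - 100*z - 4*z²)
-3844 - √(Q(-47) + g) = -3844 - √((52 - 100*(-47) - 4*(-47)²) + 7526/9) = -3844 - √((52 + 4700 - 4*2209) + 7526/9) = -3844 - √((52 + 4700 - 8836) + 7526/9) = -3844 - √(-4084 + 7526/9) = -3844 - √(-29230/9) = -3844 - I*√29230/3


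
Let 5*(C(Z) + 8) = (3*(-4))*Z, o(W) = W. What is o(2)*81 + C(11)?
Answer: 638/5 ≈ 127.60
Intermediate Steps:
C(Z) = -8 - 12*Z/5 (C(Z) = -8 + ((3*(-4))*Z)/5 = -8 + (-12*Z)/5 = -8 - 12*Z/5)
o(2)*81 + C(11) = 2*81 + (-8 - 12/5*11) = 162 + (-8 - 132/5) = 162 - 172/5 = 638/5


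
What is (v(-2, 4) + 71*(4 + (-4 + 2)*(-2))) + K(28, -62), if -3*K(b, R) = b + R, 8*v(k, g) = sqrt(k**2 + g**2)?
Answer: 1738/3 + sqrt(5)/4 ≈ 579.89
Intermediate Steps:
v(k, g) = sqrt(g**2 + k**2)/8 (v(k, g) = sqrt(k**2 + g**2)/8 = sqrt(g**2 + k**2)/8)
K(b, R) = -R/3 - b/3 (K(b, R) = -(b + R)/3 = -(R + b)/3 = -R/3 - b/3)
(v(-2, 4) + 71*(4 + (-4 + 2)*(-2))) + K(28, -62) = (sqrt(4**2 + (-2)**2)/8 + 71*(4 + (-4 + 2)*(-2))) + (-1/3*(-62) - 1/3*28) = (sqrt(16 + 4)/8 + 71*(4 - 2*(-2))) + (62/3 - 28/3) = (sqrt(20)/8 + 71*(4 + 4)) + 34/3 = ((2*sqrt(5))/8 + 71*8) + 34/3 = (sqrt(5)/4 + 568) + 34/3 = (568 + sqrt(5)/4) + 34/3 = 1738/3 + sqrt(5)/4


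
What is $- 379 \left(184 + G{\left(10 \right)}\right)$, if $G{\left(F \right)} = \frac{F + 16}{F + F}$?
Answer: $- \frac{702287}{10} \approx -70229.0$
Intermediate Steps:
$G{\left(F \right)} = \frac{16 + F}{2 F}$
$- 379 \left(184 + G{\left(10 \right)}\right) = - 379 \left(184 + \frac{16 + 10}{2 \cdot 10}\right) = - 379 \left(184 + \frac{1}{2} \cdot \frac{1}{10} \cdot 26\right) = - 379 \left(184 + \frac{13}{10}\right) = \left(-379\right) \frac{1853}{10} = - \frac{702287}{10}$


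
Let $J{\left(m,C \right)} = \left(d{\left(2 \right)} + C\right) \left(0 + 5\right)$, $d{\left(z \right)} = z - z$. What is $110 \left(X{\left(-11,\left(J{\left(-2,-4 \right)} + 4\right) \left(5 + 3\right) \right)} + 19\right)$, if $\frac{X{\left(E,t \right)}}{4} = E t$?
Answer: $621610$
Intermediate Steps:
$d{\left(z \right)} = 0$
$J{\left(m,C \right)} = 5 C$ ($J{\left(m,C \right)} = \left(0 + C\right) \left(0 + 5\right) = C 5 = 5 C$)
$X{\left(E,t \right)} = 4 E t$
$110 \left(X{\left(-11,\left(J{\left(-2,-4 \right)} + 4\right) \left(5 + 3\right) \right)} + 19\right) = 110 \left(4 \left(-11\right) \left(5 \left(-4\right) + 4\right) \left(5 + 3\right) + 19\right) = 110 \left(4 \left(-11\right) \left(-20 + 4\right) 8 + 19\right) = 110 \left(4 \left(-11\right) \left(\left(-16\right) 8\right) + 19\right) = 110 \left(4 \left(-11\right) \left(-128\right) + 19\right) = 110 \left(5632 + 19\right) = 110 \cdot 5651 = 621610$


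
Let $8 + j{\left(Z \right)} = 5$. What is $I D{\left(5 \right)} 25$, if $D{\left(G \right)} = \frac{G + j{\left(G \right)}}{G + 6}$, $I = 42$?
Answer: $\frac{2100}{11} \approx 190.91$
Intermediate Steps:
$j{\left(Z \right)} = -3$ ($j{\left(Z \right)} = -8 + 5 = -3$)
$D{\left(G \right)} = \frac{-3 + G}{6 + G}$ ($D{\left(G \right)} = \frac{G - 3}{G + 6} = \frac{-3 + G}{6 + G}$)
$I D{\left(5 \right)} 25 = 42 \frac{-3 + 5}{6 + 5} \cdot 25 = 42 \cdot \frac{1}{11} \cdot 2 \cdot 25 = 42 \cdot \frac{2}{11} \cdot 25 = \frac{84}{11} \cdot 25 = \frac{2100}{11}$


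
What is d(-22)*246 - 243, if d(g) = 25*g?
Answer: -135543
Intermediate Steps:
d(-22)*246 - 243 = (25*(-22))*246 - 243 = -550*246 - 243 = -135300 - 243 = -135543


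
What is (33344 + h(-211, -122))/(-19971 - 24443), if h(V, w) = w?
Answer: -16611/22207 ≈ -0.74801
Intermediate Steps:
(33344 + h(-211, -122))/(-19971 - 24443) = (33344 - 122)/(-19971 - 24443) = 33222/(-44414) = 33222*(-1/44414) = -16611/22207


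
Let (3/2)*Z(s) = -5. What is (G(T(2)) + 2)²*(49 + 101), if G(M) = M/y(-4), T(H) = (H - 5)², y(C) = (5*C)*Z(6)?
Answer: 546987/800 ≈ 683.73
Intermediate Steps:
Z(s) = -10/3 (Z(s) = (⅔)*(-5) = -10/3)
y(C) = -50*C/3 (y(C) = (5*C)*(-10/3) = -50*C/3)
T(H) = (-5 + H)²
G(M) = 3*M/200 (G(M) = M/((-50/3*(-4))) = M/(200/3) = M*(3/200) = 3*M/200)
(G(T(2)) + 2)²*(49 + 101) = (3*(-5 + 2)²/200 + 2)²*(49 + 101) = ((3/200)*(-3)² + 2)²*150 = ((3/200)*9 + 2)²*150 = (27/200 + 2)²*150 = (427/200)²*150 = (182329/40000)*150 = 546987/800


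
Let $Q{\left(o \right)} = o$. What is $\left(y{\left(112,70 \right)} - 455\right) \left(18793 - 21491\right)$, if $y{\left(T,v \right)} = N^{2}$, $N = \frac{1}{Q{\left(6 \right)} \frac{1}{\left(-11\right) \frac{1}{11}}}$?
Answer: $\frac{22095271}{18} \approx 1.2275 \cdot 10^{6}$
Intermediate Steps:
$N = - \frac{1}{6}$ ($N = \frac{1}{6 \frac{1}{\left(-11\right) \frac{1}{11}}} = \frac{1}{6 \frac{1}{-1}} = \frac{1}{6 \left(-1\right)} = \frac{1}{-6} = - \frac{1}{6} \approx -0.16667$)
$y{\left(T,v \right)} = \frac{1}{36}$ ($y{\left(T,v \right)} = \left(- \frac{1}{6}\right)^{2} = \frac{1}{36}$)
$\left(y{\left(112,70 \right)} - 455\right) \left(18793 - 21491\right) = \left(\frac{1}{36} - 455\right) \left(18793 - 21491\right) = \left(- \frac{16379}{36}\right) \left(-2698\right) = \frac{22095271}{18}$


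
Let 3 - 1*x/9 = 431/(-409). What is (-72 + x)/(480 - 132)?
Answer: -2421/23722 ≈ -0.10206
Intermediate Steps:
x = 14922/409 (x = 27 - 3879/(-409) = 27 - 3879*(-1)/409 = 27 - 9*(-431/409) = 27 + 3879/409 = 14922/409 ≈ 36.484)
(-72 + x)/(480 - 132) = (-72 + 14922/409)/(480 - 132) = -14526/409/348 = -14526/409*1/348 = -2421/23722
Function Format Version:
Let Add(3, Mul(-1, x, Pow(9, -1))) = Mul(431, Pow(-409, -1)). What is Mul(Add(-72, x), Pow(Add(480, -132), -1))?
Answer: Rational(-2421, 23722) ≈ -0.10206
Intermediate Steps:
x = Rational(14922, 409) (x = Add(27, Mul(-9, Mul(431, Pow(-409, -1)))) = Add(27, Mul(-9, Mul(431, Rational(-1, 409)))) = Add(27, Mul(-9, Rational(-431, 409))) = Add(27, Rational(3879, 409)) = Rational(14922, 409) ≈ 36.484)
Mul(Add(-72, x), Pow(Add(480, -132), -1)) = Mul(Add(-72, Rational(14922, 409)), Pow(Add(480, -132), -1)) = Mul(Rational(-14526, 409), Pow(348, -1)) = Mul(Rational(-14526, 409), Rational(1, 348)) = Rational(-2421, 23722)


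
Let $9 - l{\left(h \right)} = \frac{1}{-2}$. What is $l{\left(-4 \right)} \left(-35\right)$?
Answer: $- \frac{665}{2} \approx -332.5$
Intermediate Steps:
$l{\left(h \right)} = \frac{19}{2}$ ($l{\left(h \right)} = 9 - \frac{1}{-2} = 9 - - \frac{1}{2} = 9 + \frac{1}{2} = \frac{19}{2}$)
$l{\left(-4 \right)} \left(-35\right) = \frac{19}{2} \left(-35\right) = - \frac{665}{2}$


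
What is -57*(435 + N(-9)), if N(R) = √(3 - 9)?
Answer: -24795 - 57*I*√6 ≈ -24795.0 - 139.62*I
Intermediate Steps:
N(R) = I*√6 (N(R) = √(-6) = I*√6)
-57*(435 + N(-9)) = -57*(435 + I*√6) = -24795 - 57*I*√6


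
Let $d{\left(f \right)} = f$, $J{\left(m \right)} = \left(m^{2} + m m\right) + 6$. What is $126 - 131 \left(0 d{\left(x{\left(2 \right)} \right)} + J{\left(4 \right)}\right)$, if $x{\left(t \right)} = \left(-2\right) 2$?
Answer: $-4852$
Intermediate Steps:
$x{\left(t \right)} = -4$
$J{\left(m \right)} = 6 + 2 m^{2}$ ($J{\left(m \right)} = \left(m^{2} + m^{2}\right) + 6 = 2 m^{2} + 6 = 6 + 2 m^{2}$)
$126 - 131 \left(0 d{\left(x{\left(2 \right)} \right)} + J{\left(4 \right)}\right) = 126 - 131 \left(0 \left(-4\right) + \left(6 + 2 \cdot 4^{2}\right)\right) = 126 - 131 \left(0 + \left(6 + 2 \cdot 16\right)\right) = 126 - 131 \left(0 + \left(6 + 32\right)\right) = 126 - 131 \left(0 + 38\right) = 126 - 4978 = -4852$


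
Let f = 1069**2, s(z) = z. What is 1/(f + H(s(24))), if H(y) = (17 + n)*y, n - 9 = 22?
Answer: 1/1143913 ≈ 8.7419e-7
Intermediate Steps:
n = 31 (n = 9 + 22 = 31)
H(y) = 48*y (H(y) = (17 + 31)*y = 48*y)
f = 1142761
1/(f + H(s(24))) = 1/(1142761 + 48*24) = 1/(1142761 + 1152) = 1/1143913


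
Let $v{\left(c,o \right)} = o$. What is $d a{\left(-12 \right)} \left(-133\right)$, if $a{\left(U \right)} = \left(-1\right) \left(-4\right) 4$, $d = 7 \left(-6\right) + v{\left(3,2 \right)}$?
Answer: $85120$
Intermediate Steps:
$d = -40$ ($d = 7 \left(-6\right) + 2 = -42 + 2 = -40$)
$a{\left(U \right)} = 16$ ($a{\left(U \right)} = 4 \cdot 4 = 16$)
$d a{\left(-12 \right)} \left(-133\right) = \left(-40\right) 16 \left(-133\right) = \left(-640\right) \left(-133\right) = 85120$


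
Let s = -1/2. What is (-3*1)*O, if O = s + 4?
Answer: -21/2 ≈ -10.500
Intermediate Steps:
s = -1/2 (s = -1*1/2 = -1/2 ≈ -0.50000)
O = 7/2 (O = -1/2 + 4 = 7/2 ≈ 3.5000)
(-3*1)*O = -3*1*(7/2) = -3*7/2 = -21/2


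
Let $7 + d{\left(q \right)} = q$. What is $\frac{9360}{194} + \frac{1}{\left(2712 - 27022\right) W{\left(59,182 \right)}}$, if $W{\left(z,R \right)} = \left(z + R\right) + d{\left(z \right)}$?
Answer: $\frac{33334844303}{690914510} \approx 48.247$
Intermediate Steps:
$d{\left(q \right)} = -7 + q$
$W{\left(z,R \right)} = -7 + R + 2 z$ ($W{\left(z,R \right)} = \left(z + R\right) + \left(-7 + z\right) = \left(R + z\right) + \left(-7 + z\right) = -7 + R + 2 z$)
$\frac{9360}{194} + \frac{1}{\left(2712 - 27022\right) W{\left(59,182 \right)}} = \frac{9360}{194} + \frac{1}{\left(2712 - 27022\right) \left(-7 + 182 + 2 \cdot 59\right)} = 9360 \cdot \frac{1}{194} + \frac{1}{\left(2712 - 27022\right) \left(-7 + 182 + 118\right)} = \frac{4680}{97} + \frac{1}{\left(-24310\right) 293} = \frac{4680}{97} - \frac{1}{7122830} = \frac{33334844303}{690914510}$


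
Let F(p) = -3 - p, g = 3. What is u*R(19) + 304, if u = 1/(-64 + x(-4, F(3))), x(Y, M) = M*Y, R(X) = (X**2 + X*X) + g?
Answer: 2287/8 ≈ 285.88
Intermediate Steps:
R(X) = 3 + 2*X**2 (R(X) = (X**2 + X*X) + 3 = (X**2 + X**2) + 3 = 2*X**2 + 3 = 3 + 2*X**2)
u = -1/40 (u = 1/(-64 + (-3 - 1*3)*(-4)) = 1/(-64 + (-3 - 3)*(-4)) = 1/(-64 - 6*(-4)) = 1/(-64 + 24) = 1/(-40) = -1/40 ≈ -0.025000)
u*R(19) + 304 = -(3 + 2*19**2)/40 + 304 = -(3 + 2*361)/40 + 304 = -(3 + 722)/40 + 304 = -1/40*725 + 304 = -145/8 + 304 = 2287/8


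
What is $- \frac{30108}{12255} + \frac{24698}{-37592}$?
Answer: $- \frac{239082321}{76781660} \approx -3.1138$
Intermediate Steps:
$- \frac{30108}{12255} + \frac{24698}{-37592} = \left(-30108\right) \frac{1}{12255} + 24698 \left(- \frac{1}{37592}\right) = - \frac{10036}{4085} - \frac{12349}{18796} = - \frac{239082321}{76781660}$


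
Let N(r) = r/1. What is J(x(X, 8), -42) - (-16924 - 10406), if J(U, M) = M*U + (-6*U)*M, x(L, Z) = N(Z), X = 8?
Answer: 29010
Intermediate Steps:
N(r) = r (N(r) = r*1 = r)
x(L, Z) = Z
J(U, M) = -5*M*U (J(U, M) = M*U - 6*M*U = -5*M*U)
J(x(X, 8), -42) - (-16924 - 10406) = -5*(-42)*8 - (-16924 - 10406) = 1680 - 1*(-27330) = 1680 + 27330 = 29010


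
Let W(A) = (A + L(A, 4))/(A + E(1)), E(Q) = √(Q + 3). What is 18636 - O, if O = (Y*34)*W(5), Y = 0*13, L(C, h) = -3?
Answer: 18636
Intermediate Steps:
Y = 0
E(Q) = √(3 + Q)
W(A) = (-3 + A)/(2 + A) (W(A) = (A - 3)/(A + √(3 + 1)) = (-3 + A)/(A + √4) = (-3 + A)/(A + 2) = (-3 + A)/(2 + A))
O = 0 (O = (0*34)*((-3 + 5)/(2 + 5)) = 0*(2/7) = 0)
18636 - O = 18636 - 1*0 = 18636 + 0 = 18636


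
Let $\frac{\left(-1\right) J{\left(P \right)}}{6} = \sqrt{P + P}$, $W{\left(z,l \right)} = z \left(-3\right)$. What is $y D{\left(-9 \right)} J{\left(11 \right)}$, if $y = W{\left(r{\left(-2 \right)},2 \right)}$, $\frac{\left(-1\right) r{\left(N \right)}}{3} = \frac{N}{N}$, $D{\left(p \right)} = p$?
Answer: $486 \sqrt{22} \approx 2279.5$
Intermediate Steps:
$r{\left(N \right)} = -3$ ($r{\left(N \right)} = - 3 \frac{N}{N} = \left(-3\right) 1 = -3$)
$W{\left(z,l \right)} = - 3 z$
$J{\left(P \right)} = - 6 \sqrt{2} \sqrt{P}$ ($J{\left(P \right)} = - 6 \sqrt{P + P} = - 6 \sqrt{2 P} = - 6 \sqrt{2} \sqrt{P}$)
$y = 9$ ($y = \left(-3\right) \left(-3\right) = 9$)
$y D{\left(-9 \right)} J{\left(11 \right)} = 9 \left(-9\right) \left(- 6 \sqrt{2} \sqrt{11}\right) = - 81 \left(- 6 \sqrt{22}\right) = 486 \sqrt{22}$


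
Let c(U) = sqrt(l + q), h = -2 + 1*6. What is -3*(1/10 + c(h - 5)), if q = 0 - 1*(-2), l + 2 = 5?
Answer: -3/10 - 3*sqrt(5) ≈ -7.0082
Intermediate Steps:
l = 3 (l = -2 + 5 = 3)
q = 2 (q = 0 + 2 = 2)
h = 4 (h = -2 + 6 = 4)
c(U) = sqrt(5) (c(U) = sqrt(3 + 2) = sqrt(5))
-3*(1/10 + c(h - 5)) = -3*(1/10 + sqrt(5)) = -3/10 - 3*sqrt(5)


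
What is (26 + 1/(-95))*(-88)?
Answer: -217272/95 ≈ -2287.1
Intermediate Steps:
(26 + 1/(-95))*(-88) = (26 - 1/95)*(-88) = (2469/95)*(-88) = -217272/95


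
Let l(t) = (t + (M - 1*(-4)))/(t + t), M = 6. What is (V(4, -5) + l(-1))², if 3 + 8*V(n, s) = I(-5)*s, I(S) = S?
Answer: 49/16 ≈ 3.0625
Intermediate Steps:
l(t) = (10 + t)/(2*t) (l(t) = (t + (6 - 1*(-4)))/(t + t) = (t + (6 + 4))/((2*t)) = (t + 10)*(1/(2*t)) = (10 + t)*(1/(2*t)) = (10 + t)/(2*t))
V(n, s) = -3/8 - 5*s/8 (V(n, s) = -3/8 + (-5*s)/8 = -3/8 - 5*s/8)
(V(4, -5) + l(-1))² = ((-3/8 - 5/8*(-5)) + (½)*(10 - 1)/(-1))² = ((-3/8 + 25/8) + (½)*(-1)*9)² = (11/4 - 9/2)² = (-7/4)² = 49/16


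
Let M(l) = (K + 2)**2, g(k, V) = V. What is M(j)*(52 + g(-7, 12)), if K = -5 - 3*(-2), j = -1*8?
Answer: 576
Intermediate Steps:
j = -8
K = 1 (K = -5 + 6 = 1)
M(l) = 9 (M(l) = (1 + 2)**2 = 3**2 = 9)
M(j)*(52 + g(-7, 12)) = 9*(52 + 12) = 9*64 = 576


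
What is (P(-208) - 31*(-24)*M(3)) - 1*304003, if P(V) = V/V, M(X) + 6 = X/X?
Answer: -307722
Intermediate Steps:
M(X) = -5 (M(X) = -6 + X/X = -6 + 1 = -5)
P(V) = 1
(P(-208) - 31*(-24)*M(3)) - 1*304003 = (1 - 31*(-24)*(-5)) - 1*304003 = (1 - (-744)*(-5)) - 304003 = (1 - 1*3720) - 304003 = (1 - 3720) - 304003 = -3719 - 304003 = -307722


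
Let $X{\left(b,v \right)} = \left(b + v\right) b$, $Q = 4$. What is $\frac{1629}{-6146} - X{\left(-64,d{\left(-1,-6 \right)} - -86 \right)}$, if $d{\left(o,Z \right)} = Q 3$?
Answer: $\frac{13372067}{6146} \approx 2175.7$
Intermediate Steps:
$d{\left(o,Z \right)} = 12$ ($d{\left(o,Z \right)} = 4 \cdot 3 = 12$)
$X{\left(b,v \right)} = b \left(b + v\right)$
$\frac{1629}{-6146} - X{\left(-64,d{\left(-1,-6 \right)} - -86 \right)} = \frac{1629}{-6146} - - 64 \left(-64 + \left(12 - -86\right)\right) = 1629 \left(- \frac{1}{6146}\right) - - 64 \left(-64 + \left(12 + 86\right)\right) = - \frac{1629}{6146} - - 64 \left(-64 + 98\right) = - \frac{1629}{6146} - \left(-64\right) 34 = - \frac{1629}{6146} - -2176 = - \frac{1629}{6146} + 2176 = \frac{13372067}{6146}$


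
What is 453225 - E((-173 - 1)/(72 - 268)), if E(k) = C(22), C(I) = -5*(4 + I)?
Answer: 453355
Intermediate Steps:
C(I) = -20 - 5*I
E(k) = -130 (E(k) = -20 - 5*22 = -20 - 110 = -130)
453225 - E((-173 - 1)/(72 - 268)) = 453225 - 1*(-130) = 453225 + 130 = 453355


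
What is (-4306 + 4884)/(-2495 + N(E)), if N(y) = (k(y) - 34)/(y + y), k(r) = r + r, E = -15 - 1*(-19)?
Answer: -2312/9993 ≈ -0.23136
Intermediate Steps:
E = 4 (E = -15 + 19 = 4)
k(r) = 2*r
N(y) = (-34 + 2*y)/(2*y) (N(y) = (2*y - 34)/(y + y) = (-34 + 2*y)/((2*y)) = (-34 + 2*y)*(1/(2*y)) = (-34 + 2*y)/(2*y))
(-4306 + 4884)/(-2495 + N(E)) = (-4306 + 4884)/(-2495 + (-17 + 4)/4) = 578/(-2495 + (1/4)*(-13)) = 578/(-2495 - 13/4) = 578/(-9993/4) = 578*(-4/9993) = -2312/9993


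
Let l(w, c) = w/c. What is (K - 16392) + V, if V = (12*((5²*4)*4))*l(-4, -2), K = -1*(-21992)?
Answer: 15200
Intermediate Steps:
K = 21992
V = 9600 (V = (12*((5²*4)*4))*(-4/(-2)) = (12*((25*4)*4))*(-4*(-½)) = (12*(100*4))*2 = (12*400)*2 = 4800*2 = 9600)
(K - 16392) + V = (21992 - 16392) + 9600 = 5600 + 9600 = 15200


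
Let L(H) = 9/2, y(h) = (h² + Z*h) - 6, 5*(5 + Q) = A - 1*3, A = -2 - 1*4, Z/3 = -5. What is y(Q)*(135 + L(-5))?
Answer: 496062/25 ≈ 19842.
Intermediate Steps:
Z = -15 (Z = 3*(-5) = -15)
A = -6 (A = -2 - 4 = -6)
Q = -34/5 (Q = -5 + (-6 - 1*3)/5 = -5 + (-6 - 3)/5 = -5 + (⅕)*(-9) = -5 - 9/5 = -34/5 ≈ -6.8000)
y(h) = -6 + h² - 15*h (y(h) = (h² - 15*h) - 6 = -6 + h² - 15*h)
L(H) = 9/2 (L(H) = 9*(½) = 9/2)
y(Q)*(135 + L(-5)) = (-6 + (-34/5)² - 15*(-34/5))*(135 + 9/2) = (-6 + 1156/25 + 102)*(279/2) = (3556/25)*(279/2) = 496062/25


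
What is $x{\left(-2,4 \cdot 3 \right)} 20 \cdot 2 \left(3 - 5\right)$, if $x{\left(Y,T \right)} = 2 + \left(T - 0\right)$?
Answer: $-1120$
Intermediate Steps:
$x{\left(Y,T \right)} = 2 + T$ ($x{\left(Y,T \right)} = 2 + \left(T + 0\right) = 2 + T$)
$x{\left(-2,4 \cdot 3 \right)} 20 \cdot 2 \left(3 - 5\right) = \left(2 + 4 \cdot 3\right) 20 \cdot 2 \left(3 - 5\right) = \left(2 + 12\right) 20 \cdot 2 \left(-2\right) = 14 \cdot 20 \left(-4\right) = 280 \left(-4\right) = -1120$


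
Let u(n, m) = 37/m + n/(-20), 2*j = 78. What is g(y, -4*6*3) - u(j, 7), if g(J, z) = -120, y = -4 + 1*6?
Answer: -17267/140 ≈ -123.34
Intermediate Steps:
j = 39 (j = (½)*78 = 39)
y = 2 (y = -4 + 6 = 2)
u(n, m) = 37/m - n/20 (u(n, m) = 37/m + n*(-1/20) = 37/m - n/20)
g(y, -4*6*3) - u(j, 7) = -120 - (37/7 - 1/20*39) = -120 - (37*(⅐) - 39/20) = -120 - (37/7 - 39/20) = -120 - 1*467/140 = -120 - 467/140 = -17267/140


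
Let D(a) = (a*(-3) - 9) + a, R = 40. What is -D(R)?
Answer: 89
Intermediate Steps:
D(a) = -9 - 2*a (D(a) = (-3*a - 9) + a = (-9 - 3*a) + a = -9 - 2*a)
-D(R) = -(-9 - 2*40) = -(-9 - 80) = -1*(-89) = 89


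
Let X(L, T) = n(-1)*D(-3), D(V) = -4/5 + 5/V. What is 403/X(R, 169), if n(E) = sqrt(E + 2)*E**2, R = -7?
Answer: -6045/37 ≈ -163.38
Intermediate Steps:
D(V) = -4/5 + 5/V (D(V) = -4*1/5 + 5/V = -4/5 + 5/V)
n(E) = E**2*sqrt(2 + E) (n(E) = sqrt(2 + E)*E**2 = E**2*sqrt(2 + E))
X(L, T) = -37/15 (X(L, T) = ((-1)**2*sqrt(2 - 1))*(-4/5 + 5/(-3)) = (1*sqrt(1))*(-4/5 + 5*(-1/3)) = (1*1)*(-4/5 - 5/3) = 1*(-37/15) = -37/15)
403/X(R, 169) = 403/(-37/15) = 403*(-15/37) = -6045/37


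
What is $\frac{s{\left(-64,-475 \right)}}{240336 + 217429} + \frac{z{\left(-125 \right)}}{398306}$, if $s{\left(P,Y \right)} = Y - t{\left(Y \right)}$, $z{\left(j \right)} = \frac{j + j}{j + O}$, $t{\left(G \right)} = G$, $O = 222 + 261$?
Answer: $- \frac{125}{71296774} \approx -1.7532 \cdot 10^{-6}$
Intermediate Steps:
$O = 483$
$z{\left(j \right)} = \frac{2 j}{483 + j}$ ($z{\left(j \right)} = \frac{j + j}{j + 483} = \frac{2 j}{483 + j}$)
$s{\left(P,Y \right)} = 0$ ($s{\left(P,Y \right)} = Y - Y = 0$)
$\frac{s{\left(-64,-475 \right)}}{240336 + 217429} + \frac{z{\left(-125 \right)}}{398306} = \frac{0}{240336 + 217429} + \frac{2 \left(-125\right) \frac{1}{483 - 125}}{398306} = \frac{0}{457765} + 2 \left(-125\right) \frac{1}{358} \cdot \frac{1}{398306} = 0 \cdot \frac{1}{457765} + 2 \left(-125\right) \frac{1}{358} \cdot \frac{1}{398306} = 0 - \frac{125}{71296774} = - \frac{125}{71296774}$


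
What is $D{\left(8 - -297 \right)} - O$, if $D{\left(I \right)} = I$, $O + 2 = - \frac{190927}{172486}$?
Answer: $\frac{53144129}{172486} \approx 308.11$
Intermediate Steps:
$O = - \frac{535899}{172486}$ ($O = -2 - \frac{190927}{172486} = - \frac{535899}{172486} \approx -3.1069$)
$D{\left(8 - -297 \right)} - O = \left(8 - -297\right) - - \frac{535899}{172486} = \left(8 + 297\right) + \frac{535899}{172486} = 305 + \frac{535899}{172486} = \frac{53144129}{172486}$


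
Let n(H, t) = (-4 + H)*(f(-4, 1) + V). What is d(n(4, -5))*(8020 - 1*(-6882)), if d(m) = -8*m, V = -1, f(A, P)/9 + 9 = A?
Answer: 0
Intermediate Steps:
f(A, P) = -81 + 9*A
n(H, t) = 472 - 118*H (n(H, t) = (-4 + H)*((-81 + 9*(-4)) - 1) = (-4 + H)*((-81 - 36) - 1) = (-4 + H)*(-117 - 1) = (-4 + H)*(-118) = 472 - 118*H)
d(n(4, -5))*(8020 - 1*(-6882)) = (-8*(472 - 118*4))*(8020 - 1*(-6882)) = (-8*(472 - 472))*(8020 + 6882) = -8*0*14902 = 0*14902 = 0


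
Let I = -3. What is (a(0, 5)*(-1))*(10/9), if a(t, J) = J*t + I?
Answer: 10/3 ≈ 3.3333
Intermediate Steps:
a(t, J) = -3 + J*t (a(t, J) = J*t - 3 = -3 + J*t)
(a(0, 5)*(-1))*(10/9) = ((-3 + 5*0)*(-1))*(10/9) = ((-3 + 0)*(-1))*(10*(⅑)) = -3*(-1)*(10/9) = 3*(10/9) = 10/3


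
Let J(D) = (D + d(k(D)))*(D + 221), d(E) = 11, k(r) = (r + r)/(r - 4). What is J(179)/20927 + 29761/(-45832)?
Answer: 168260209/56419192 ≈ 2.9823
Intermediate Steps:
k(r) = 2*r/(-4 + r) (k(r) = (2*r)/(-4 + r) = 2*r/(-4 + r))
J(D) = (11 + D)*(221 + D) (J(D) = (D + 11)*(D + 221) = (11 + D)*(221 + D))
J(179)/20927 + 29761/(-45832) = (2431 + 179**2 + 232*179)/20927 + 29761/(-45832) = (2431 + 32041 + 41528)*(1/20927) + 29761*(-1/45832) = 76000*(1/20927) - 29761/45832 = 76000/20927 - 29761/45832 = 168260209/56419192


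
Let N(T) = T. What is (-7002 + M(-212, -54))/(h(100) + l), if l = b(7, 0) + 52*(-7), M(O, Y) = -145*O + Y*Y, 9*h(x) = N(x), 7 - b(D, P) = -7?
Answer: -119943/1525 ≈ -78.651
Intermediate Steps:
b(D, P) = 14 (b(D, P) = 7 - 1*(-7) = 7 + 7 = 14)
h(x) = x/9
M(O, Y) = Y**2 - 145*O (M(O, Y) = -145*O + Y**2 = Y**2 - 145*O)
l = -350 (l = 14 + 52*(-7) = 14 - 364 = -350)
(-7002 + M(-212, -54))/(h(100) + l) = (-7002 + ((-54)**2 - 145*(-212)))/((1/9)*100 - 350) = (-7002 + (2916 + 30740))/(100/9 - 350) = (-7002 + 33656)/(-3050/9) = 26654*(-9/3050) = -119943/1525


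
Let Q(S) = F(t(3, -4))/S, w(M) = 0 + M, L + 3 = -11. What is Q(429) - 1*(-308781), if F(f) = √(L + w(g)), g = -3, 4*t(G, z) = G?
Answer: 308781 + I*√17/429 ≈ 3.0878e+5 + 0.009611*I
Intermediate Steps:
t(G, z) = G/4
L = -14 (L = -3 - 11 = -14)
w(M) = M
F(f) = I*√17 (F(f) = √(-14 - 3) = √(-17) = I*√17)
Q(S) = I*√17/S (Q(S) = (I*√17)/S = I*√17/S)
Q(429) - 1*(-308781) = I*√17/429 - 1*(-308781) = I*√17*(1/429) + 308781 = I*√17/429 + 308781 = 308781 + I*√17/429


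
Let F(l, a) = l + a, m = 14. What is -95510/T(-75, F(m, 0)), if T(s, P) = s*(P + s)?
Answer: -19102/915 ≈ -20.876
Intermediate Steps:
F(l, a) = a + l
-95510/T(-75, F(m, 0)) = -95510*(-1/(75*((0 + 14) - 75))) = -95510*(-1/(75*(14 - 75))) = -95510/((-75*(-61))) = -95510/4575 = -95510*1/4575 = -19102/915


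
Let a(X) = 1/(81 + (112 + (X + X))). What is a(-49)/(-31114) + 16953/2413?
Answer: 2637378083/375390410 ≈ 7.0257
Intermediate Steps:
a(X) = 1/(193 + 2*X) (a(X) = 1/(81 + (112 + 2*X)) = 1/(193 + 2*X))
a(-49)/(-31114) + 16953/2413 = 1/((193 + 2*(-49))*(-31114)) + 16953/2413 = -1/31114/(193 - 98) + 16953*(1/2413) = -1/31114/95 + 16953/2413 = (1/95)*(-1/31114) + 16953/2413 = -1/2955830 + 16953/2413 = 2637378083/375390410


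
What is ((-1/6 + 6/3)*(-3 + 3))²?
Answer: 0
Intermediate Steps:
((-1/6 + 6/3)*(-3 + 3))² = ((-1*⅙ + 6*(⅓))*0)² = ((-⅙ + 2)*0)² = ((11/6)*0)² = 0² = 0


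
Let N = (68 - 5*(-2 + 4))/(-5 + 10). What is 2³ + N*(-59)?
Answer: -3382/5 ≈ -676.40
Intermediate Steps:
N = 58/5 (N = (68 - 5*2)/5 = (68 - 10)*(⅕) = 58*(⅕) = 58/5 ≈ 11.600)
2³ + N*(-59) = 2³ + (58/5)*(-59) = 8 - 3422/5 = -3382/5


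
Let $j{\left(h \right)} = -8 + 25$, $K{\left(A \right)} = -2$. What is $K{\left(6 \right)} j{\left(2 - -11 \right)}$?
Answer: $-34$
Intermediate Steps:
$j{\left(h \right)} = 17$
$K{\left(6 \right)} j{\left(2 - -11 \right)} = \left(-2\right) 17 = -34$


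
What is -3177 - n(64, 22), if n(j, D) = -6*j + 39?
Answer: -2832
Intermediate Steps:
n(j, D) = 39 - 6*j
-3177 - n(64, 22) = -3177 - (39 - 6*64) = -3177 - (39 - 384) = -3177 - 1*(-345) = -3177 + 345 = -2832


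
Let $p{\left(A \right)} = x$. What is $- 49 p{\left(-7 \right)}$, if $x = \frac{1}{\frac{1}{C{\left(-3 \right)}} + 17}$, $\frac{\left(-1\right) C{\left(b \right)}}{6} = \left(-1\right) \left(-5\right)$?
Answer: $- \frac{1470}{509} \approx -2.888$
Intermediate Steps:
$C{\left(b \right)} = -30$ ($C{\left(b \right)} = - 6 \left(\left(-1\right) \left(-5\right)\right) = \left(-6\right) 5 = -30$)
$x = \frac{30}{509}$ ($x = \frac{1}{\frac{1}{-30} + 17} = \frac{1}{- \frac{1}{30} + 17} = \frac{1}{\frac{509}{30}} = \frac{30}{509} \approx 0.058939$)
$p{\left(A \right)} = \frac{30}{509}$
$- 49 p{\left(-7 \right)} = \left(-49\right) \frac{30}{509} = - \frac{1470}{509}$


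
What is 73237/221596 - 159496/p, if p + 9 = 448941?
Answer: -616310683/24870383868 ≈ -0.024781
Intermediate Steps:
p = 448932 (p = -9 + 448941 = 448932)
73237/221596 - 159496/p = 73237/221596 - 159496/448932 = 73237*(1/221596) - 159496*1/448932 = 73237/221596 - 39874/112233 = -616310683/24870383868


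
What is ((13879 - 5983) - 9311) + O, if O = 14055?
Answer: 12640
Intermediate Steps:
((13879 - 5983) - 9311) + O = ((13879 - 5983) - 9311) + 14055 = (7896 - 9311) + 14055 = -1415 + 14055 = 12640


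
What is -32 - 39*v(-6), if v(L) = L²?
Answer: -1436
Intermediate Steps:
-32 - 39*v(-6) = -32 - 39*(-6)² = -32 - 39*36 = -32 - 1404 = -1436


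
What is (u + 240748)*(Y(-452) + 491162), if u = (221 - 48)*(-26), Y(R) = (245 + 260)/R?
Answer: 26224307431875/226 ≈ 1.1604e+11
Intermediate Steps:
Y(R) = 505/R
u = -4498 (u = 173*(-26) = -4498)
(u + 240748)*(Y(-452) + 491162) = (-4498 + 240748)*(505/(-452) + 491162) = 236250*(505*(-1/452) + 491162) = 236250*(-505/452 + 491162) = 236250*(222004719/452) = 26224307431875/226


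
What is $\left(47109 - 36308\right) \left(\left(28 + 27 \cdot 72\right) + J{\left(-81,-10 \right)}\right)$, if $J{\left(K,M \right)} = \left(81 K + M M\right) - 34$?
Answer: $-48852923$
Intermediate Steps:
$J{\left(K,M \right)} = -34 + M^{2} + 81 K$ ($J{\left(K,M \right)} = \left(81 K + M^{2}\right) - 34 = \left(M^{2} + 81 K\right) - 34 = -34 + M^{2} + 81 K$)
$\left(47109 - 36308\right) \left(\left(28 + 27 \cdot 72\right) + J{\left(-81,-10 \right)}\right) = \left(47109 - 36308\right) \left(\left(28 + 27 \cdot 72\right) + \left(-34 + \left(-10\right)^{2} + 81 \left(-81\right)\right)\right) = 10801 \left(\left(28 + 1944\right) - 6495\right) = 10801 \left(1972 - 6495\right) = 10801 \left(-4523\right) = -48852923$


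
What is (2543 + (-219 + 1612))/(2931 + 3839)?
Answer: 1968/3385 ≈ 0.58139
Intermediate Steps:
(2543 + (-219 + 1612))/(2931 + 3839) = (2543 + 1393)/6770 = 3936*(1/6770) = 1968/3385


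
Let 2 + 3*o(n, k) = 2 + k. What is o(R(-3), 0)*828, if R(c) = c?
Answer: 0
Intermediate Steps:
o(n, k) = k/3 (o(n, k) = -2/3 + (2 + k)/3 = -2/3 + (2/3 + k/3) = k/3)
o(R(-3), 0)*828 = ((1/3)*0)*828 = 0*828 = 0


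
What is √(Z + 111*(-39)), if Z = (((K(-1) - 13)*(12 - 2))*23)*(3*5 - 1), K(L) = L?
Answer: I*√49409 ≈ 222.28*I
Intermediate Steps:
Z = -45080 (Z = (((-1 - 13)*(12 - 2))*23)*(3*5 - 1) = (-14*10*23)*(15 - 1) = -140*23*14 = -3220*14 = -45080)
√(Z + 111*(-39)) = √(-45080 + 111*(-39)) = √(-45080 - 4329) = √(-49409) = I*√49409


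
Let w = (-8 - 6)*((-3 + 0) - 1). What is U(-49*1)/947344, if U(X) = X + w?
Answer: 7/947344 ≈ 7.3891e-6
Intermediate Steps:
w = 56 (w = -14*(-3 - 1) = -14*(-4) = 56)
U(X) = 56 + X (U(X) = X + 56 = 56 + X)
U(-49*1)/947344 = (56 - 49*1)/947344 = (56 - 49)*(1/947344) = 7*(1/947344) = 7/947344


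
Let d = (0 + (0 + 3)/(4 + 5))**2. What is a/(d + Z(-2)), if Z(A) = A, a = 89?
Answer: -801/17 ≈ -47.118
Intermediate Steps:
d = 1/9 (d = (0 + 3/9)**2 = (0 + 3*(1/9))**2 = (0 + 1/3)**2 = (1/3)**2 = 1/9 ≈ 0.11111)
a/(d + Z(-2)) = 89/(1/9 - 2) = 89/(-17/9) = 89*(-9/17) = -801/17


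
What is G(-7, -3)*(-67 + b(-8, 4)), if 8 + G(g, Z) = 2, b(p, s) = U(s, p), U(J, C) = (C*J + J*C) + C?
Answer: 834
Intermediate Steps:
U(J, C) = C + 2*C*J (U(J, C) = (C*J + C*J) + C = 2*C*J + C = C + 2*C*J)
b(p, s) = p*(1 + 2*s)
G(g, Z) = -6 (G(g, Z) = -8 + 2 = -6)
G(-7, -3)*(-67 + b(-8, 4)) = -6*(-67 - 8*(1 + 2*4)) = -6*(-67 - 8*(1 + 8)) = -6*(-67 - 8*9) = -6*(-67 - 72) = -6*(-139) = 834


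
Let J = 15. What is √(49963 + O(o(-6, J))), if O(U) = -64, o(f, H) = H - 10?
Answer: √49899 ≈ 223.38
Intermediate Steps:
o(f, H) = -10 + H
√(49963 + O(o(-6, J))) = √(49963 - 64) = √49899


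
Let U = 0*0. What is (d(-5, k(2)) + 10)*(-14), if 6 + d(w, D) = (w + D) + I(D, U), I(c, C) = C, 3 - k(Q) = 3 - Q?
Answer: -14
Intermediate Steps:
k(Q) = Q (k(Q) = 3 - (3 - Q) = 3 + (-3 + Q) = Q)
U = 0
d(w, D) = -6 + D + w (d(w, D) = -6 + ((w + D) + 0) = -6 + ((D + w) + 0) = -6 + (D + w) = -6 + D + w)
(d(-5, k(2)) + 10)*(-14) = ((-6 + 2 - 5) + 10)*(-14) = (-9 + 10)*(-14) = 1*(-14) = -14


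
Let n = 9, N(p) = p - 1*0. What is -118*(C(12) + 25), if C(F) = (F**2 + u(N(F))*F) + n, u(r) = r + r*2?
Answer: -71980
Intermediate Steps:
N(p) = p (N(p) = p + 0 = p)
u(r) = 3*r (u(r) = r + 2*r = 3*r)
C(F) = 9 + 4*F**2 (C(F) = (F**2 + (3*F)*F) + 9 = (F**2 + 3*F**2) + 9 = 4*F**2 + 9 = 9 + 4*F**2)
-118*(C(12) + 25) = -118*((9 + 4*12**2) + 25) = -118*((9 + 4*144) + 25) = -118*((9 + 576) + 25) = -118*(585 + 25) = -118*610 = -71980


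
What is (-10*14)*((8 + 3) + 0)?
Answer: -1540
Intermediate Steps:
(-10*14)*((8 + 3) + 0) = -140*(11 + 0) = -140*11 = -1540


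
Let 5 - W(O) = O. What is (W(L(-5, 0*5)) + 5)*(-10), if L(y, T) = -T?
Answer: -100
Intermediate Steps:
W(O) = 5 - O
(W(L(-5, 0*5)) + 5)*(-10) = ((5 - (-1)*0*5) + 5)*(-10) = ((5 - (-1)*0) + 5)*(-10) = ((5 - 1*0) + 5)*(-10) = ((5 + 0) + 5)*(-10) = (5 + 5)*(-10) = 10*(-10) = -100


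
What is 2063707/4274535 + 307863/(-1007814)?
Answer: 254620545931/1435978738830 ≈ 0.17731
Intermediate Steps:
2063707/4274535 + 307863/(-1007814) = 2063707*(1/4274535) + 307863*(-1/1007814) = 2063707/4274535 - 102621/335938 = 254620545931/1435978738830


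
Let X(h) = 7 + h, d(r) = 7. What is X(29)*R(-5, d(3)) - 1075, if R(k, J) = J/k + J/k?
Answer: -5879/5 ≈ -1175.8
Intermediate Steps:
R(k, J) = 2*J/k
X(29)*R(-5, d(3)) - 1075 = (7 + 29)*(2*7/(-5)) - 1075 = 36*(2*7*(-⅕)) - 1075 = 36*(-14/5) - 1075 = -504/5 - 1075 = -5879/5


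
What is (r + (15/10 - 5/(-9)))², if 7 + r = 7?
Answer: 1369/324 ≈ 4.2253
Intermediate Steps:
r = 0 (r = -7 + 7 = 0)
(r + (15/10 - 5/(-9)))² = (0 + (15/10 - 5/(-9)))² = (0 + (15*(⅒) - 5*(-⅑)))² = (0 + (3/2 + 5/9))² = (0 + 37/18)² = (37/18)² = 1369/324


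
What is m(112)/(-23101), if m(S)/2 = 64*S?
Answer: -14336/23101 ≈ -0.62058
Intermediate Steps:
m(S) = 128*S (m(S) = 2*(64*S) = 128*S)
m(112)/(-23101) = (128*112)/(-23101) = 14336*(-1/23101) = -14336/23101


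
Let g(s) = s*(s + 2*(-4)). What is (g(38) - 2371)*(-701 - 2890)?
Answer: 4420521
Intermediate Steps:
g(s) = s*(-8 + s) (g(s) = s*(s - 8) = s*(-8 + s))
(g(38) - 2371)*(-701 - 2890) = (38*(-8 + 38) - 2371)*(-701 - 2890) = (38*30 - 2371)*(-3591) = (1140 - 2371)*(-3591) = -1231*(-3591) = 4420521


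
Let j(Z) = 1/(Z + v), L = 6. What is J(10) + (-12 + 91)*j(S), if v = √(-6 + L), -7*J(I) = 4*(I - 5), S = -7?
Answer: -99/7 ≈ -14.143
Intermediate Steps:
J(I) = 20/7 - 4*I/7 (J(I) = -4*(I - 5)/7 = -4*(-5 + I)/7 = -(-20 + 4*I)/7 = 20/7 - 4*I/7)
v = 0 (v = √(-6 + 6) = √0 = 0)
j(Z) = 1/Z (j(Z) = 1/(Z + 0) = 1/Z)
J(10) + (-12 + 91)*j(S) = (20/7 - 4/7*10) + (-12 + 91)/(-7) = (20/7 - 40/7) + 79*(-⅐) = -20/7 - 79/7 = -99/7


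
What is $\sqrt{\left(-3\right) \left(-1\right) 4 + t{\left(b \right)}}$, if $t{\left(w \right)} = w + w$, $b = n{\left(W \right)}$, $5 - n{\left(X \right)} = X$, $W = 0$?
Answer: $\sqrt{22} \approx 4.6904$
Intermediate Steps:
$n{\left(X \right)} = 5 - X$
$b = 5$ ($b = 5 - 0 = 5 + 0 = 5$)
$t{\left(w \right)} = 2 w$
$\sqrt{\left(-3\right) \left(-1\right) 4 + t{\left(b \right)}} = \sqrt{\left(-3\right) \left(-1\right) 4 + 2 \cdot 5} = \sqrt{3 \cdot 4 + 10} = \sqrt{12 + 10} = \sqrt{22}$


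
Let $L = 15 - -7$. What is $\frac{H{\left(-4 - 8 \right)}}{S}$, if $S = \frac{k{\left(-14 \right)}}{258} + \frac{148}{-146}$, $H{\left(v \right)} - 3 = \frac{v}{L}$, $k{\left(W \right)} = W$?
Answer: $- \frac{254259}{110627} \approx -2.2983$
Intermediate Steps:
$L = 22$ ($L = 15 + 7 = 22$)
$H{\left(v \right)} = 3 + \frac{v}{22}$
$S = - \frac{10057}{9417}$ ($S = - \frac{14}{258} + \frac{148}{-146} = \left(-14\right) \frac{1}{258} + 148 \left(- \frac{1}{146}\right) = - \frac{7}{129} - \frac{74}{73} = - \frac{10057}{9417} \approx -1.068$)
$\frac{H{\left(-4 - 8 \right)}}{S} = \frac{3 + \frac{-4 - 8}{22}}{- \frac{10057}{9417}} = \left(3 + \frac{1}{22} \left(-12\right)\right) \left(- \frac{9417}{10057}\right) = \left(3 - \frac{6}{11}\right) \left(- \frac{9417}{10057}\right) = \frac{27}{11} \left(- \frac{9417}{10057}\right) = - \frac{254259}{110627}$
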